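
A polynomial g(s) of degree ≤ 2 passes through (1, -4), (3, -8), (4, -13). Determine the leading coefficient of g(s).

-1

Write g(s) = as^2 + bs + c. Substituting each data point gives a linear system:
  a + b + c = -4
  9a + 3b + c = -8
  16a + 4b + c = -13
Solving the system yields a = -1, b = 2, c = -5.
So g(s) = -s² + 2s - 5.
The leading coefficient is -1.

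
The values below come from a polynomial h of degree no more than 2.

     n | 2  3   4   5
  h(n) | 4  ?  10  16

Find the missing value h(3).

The 3 known points determine the degree-2 polynomial uniquely.
Write h(n) = an^2 + bn + c. Substituting each data point gives a linear system:
  4a + 2b + c = 4
  16a + 4b + c = 10
  25a + 5b + c = 16
Solving the system yields a = 1, b = -3, c = 6.
So h(n) = n^2 - 3n + 6.
Then h(3) = 6.

6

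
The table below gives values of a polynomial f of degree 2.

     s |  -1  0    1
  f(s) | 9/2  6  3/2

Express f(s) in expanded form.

Write f(s) = as^2 + bs + c. Substituting each data point gives a linear system:
  a - b + c = 9/2
  c = 6
  a + b + c = 3/2
Solving the system yields a = -3, b = -3/2, c = 6.
So f(s) = -3s^2 - (3/2)s + 6.
Check: f(0) = 6. ✓

f(s) = -3s^2 - (3/2)s + 6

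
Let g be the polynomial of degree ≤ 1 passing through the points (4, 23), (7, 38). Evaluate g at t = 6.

Using the Lagrange interpolation formula with nodes 4, 7:
  L_0(t) = (t - 7) / -3
  L_1(t) = (t - 4) / 3
Then g(t) = 23·L_0(t) + 38·L_1(t).
Expanding and collecting terms gives g(t) = 5t + 3.
Evaluating at t = 6: g(6) = 33.

33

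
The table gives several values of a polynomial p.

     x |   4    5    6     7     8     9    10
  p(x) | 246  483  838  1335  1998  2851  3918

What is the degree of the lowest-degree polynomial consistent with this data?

Forward differences of the values at x = 4, 5, 6, 7, 8, 9, 10:
  p  : 246  483  838  1335  1998  2851  3918
  Δ  : 237  355  497  663  853  1067
  Δ^2: 118  142  166  190  214
  Δ^3: 24  24  24  24
  Δ^4: 0  0  0
  Δ^5: 0  0
  Δ^6: 0
The third differences are constant (24) and nonzero, while all higher differences vanish, so the minimal degree is 3.

3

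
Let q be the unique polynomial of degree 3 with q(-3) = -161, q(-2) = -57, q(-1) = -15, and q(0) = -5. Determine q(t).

Write q(t) = at^3 + bt^2 + ct + d. Substituting each data point gives a linear system:
  -27a + 9b - 3c + d = -161
  -8a + 4b - 2c + d = -57
  -a + b - c + d = -15
  d = -5
Solving the system yields a = 5, b = -1, c = 4, d = -5.
So q(t) = 5t³ - t² + 4t - 5.
Check: q(-3) = -161. ✓

q(t) = 5t^3 - t^2 + 4t - 5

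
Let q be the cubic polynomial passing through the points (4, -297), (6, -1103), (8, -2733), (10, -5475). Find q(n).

q(n) = -6n^3 + 5n^2 + 3n - 5

Write q(n) = an^3 + bn^2 + cn + d. Substituting each data point gives a linear system:
  64a + 16b + 4c + d = -297
  216a + 36b + 6c + d = -1103
  512a + 64b + 8c + d = -2733
  1000a + 100b + 10c + d = -5475
Solving the system yields a = -6, b = 5, c = 3, d = -5.
So q(n) = -6n³ + 5n² + 3n - 5.
Check: q(4) = -297. ✓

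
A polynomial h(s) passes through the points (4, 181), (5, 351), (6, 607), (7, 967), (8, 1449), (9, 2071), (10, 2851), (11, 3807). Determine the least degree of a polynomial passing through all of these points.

3

Forward differences of the values at s = 4, 5, 6, 7, 8, 9, 10, 11:
  h  : 181  351  607  967  1449  2071  2851  3807
  Δ  : 170  256  360  482  622  780  956
  Δ^2: 86  104  122  140  158  176
  Δ^3: 18  18  18  18  18
  Δ^4: 0  0  0  0
  Δ^5: 0  0  0
  Δ^6: 0  0
  Δ^7: 0
The third differences are constant (18) and nonzero, while all higher differences vanish, so the minimal degree is 3.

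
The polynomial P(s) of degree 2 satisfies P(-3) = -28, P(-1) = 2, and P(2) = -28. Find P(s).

Write P(s) = as^2 + bs + c. Substituting each data point gives a linear system:
  9a - 3b + c = -28
  a - b + c = 2
  4a + 2b + c = -28
Solving the system yields a = -5, b = -5, c = 2.
So P(s) = -5s^2 - 5s + 2.
Check: P(2) = -28. ✓

P(s) = -5s^2 - 5s + 2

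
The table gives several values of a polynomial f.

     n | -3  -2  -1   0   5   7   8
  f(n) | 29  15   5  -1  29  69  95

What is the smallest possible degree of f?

2

Divided differences on the nodes -3, -2, -1, 0, 5, 7, 8:
  order 0: 29  15  5  -1  29  69  95
  order 1: -14  -10  -6  6  20  26
  order 2: 2  2  2  2  2
  order 3: 0  0  0  0
  order 4: 0  0  0
  order 5: 0  0
  order 6: 0
The order-2 divided differences are all 2 (nonzero) and every higher order vanishes, so the data lies on a polynomial of degree exactly 2.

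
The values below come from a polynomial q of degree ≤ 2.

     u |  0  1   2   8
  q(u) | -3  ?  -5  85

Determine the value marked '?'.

The 3 known points determine the degree-2 polynomial uniquely.
Write q(u) = au^2 + bu + c. Substituting each data point gives a linear system:
  c = -3
  4a + 2b + c = -5
  64a + 8b + c = 85
Solving the system yields a = 2, b = -5, c = -3.
So q(u) = 2u² - 5u - 3.
Then q(1) = -6.

-6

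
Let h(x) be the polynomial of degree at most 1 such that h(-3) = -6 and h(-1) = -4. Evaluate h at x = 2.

Using the Lagrange interpolation formula with nodes -3, -1:
  L_0(x) = (x + 1) / -2
  L_1(x) = (x + 3) / 2
Then h(x) = -6·L_0(x) - 4·L_1(x).
Expanding and collecting terms gives h(x) = x - 3.
Evaluating at x = 2: h(2) = -1.

-1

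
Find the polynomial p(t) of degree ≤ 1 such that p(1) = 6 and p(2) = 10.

Using the Lagrange interpolation formula with nodes 1, 2:
  L_0(t) = (t - 2) / -1
  L_1(t) = (t - 1) / 1
Then p(t) = 6·L_0(t) + 10·L_1(t).
Expanding and collecting terms gives p(t) = 4t + 2.
Check: p(1) = 6. ✓

p(t) = 4t + 2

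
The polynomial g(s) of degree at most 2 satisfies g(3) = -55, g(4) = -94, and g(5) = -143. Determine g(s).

Using the Lagrange interpolation formula with nodes 3, 4, 5:
  L_0(s) = (s - 4)(s - 5) / 2
  L_1(s) = (s - 3)(s - 5) / -1
  L_2(s) = (s - 3)(s - 4) / 2
Then g(s) = -55·L_0(s) - 94·L_1(s) - 143·L_2(s).
Expanding and collecting terms gives g(s) = -5s² - 4s + 2.
Check: g(4) = -94. ✓

g(s) = -5s^2 - 4s + 2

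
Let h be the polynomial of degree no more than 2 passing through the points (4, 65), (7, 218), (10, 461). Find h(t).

Write h(t) = at^2 + bt + c. Substituting each data point gives a linear system:
  16a + 4b + c = 65
  49a + 7b + c = 218
  100a + 10b + c = 461
Solving the system yields a = 5, b = -4, c = 1.
So h(t) = 5t^2 - 4t + 1.
Check: h(10) = 461. ✓

h(t) = 5t^2 - 4t + 1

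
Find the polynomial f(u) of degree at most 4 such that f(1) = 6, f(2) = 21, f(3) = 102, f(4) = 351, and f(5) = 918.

Write f(u) = au^4 + bu^3 + cu^2 + du + e. Substituting each data point gives a linear system:
  a + b + c + d + e = 6
  16a + 8b + 4c + 2d + e = 21
  81a + 27b + 9c + 3d + e = 102
  256a + 64b + 16c + 4d + e = 351
  625a + 125b + 25c + 5d + e = 918
Solving the system yields a = 2, b = -3, c = 1, d = 3, e = 3.
So f(u) = 2u⁴ - 3u³ + u² + 3u + 3.
Check: f(5) = 918. ✓

f(u) = 2u^4 - 3u^3 + u^2 + 3u + 3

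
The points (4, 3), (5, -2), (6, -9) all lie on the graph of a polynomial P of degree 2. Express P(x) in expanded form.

Write P(x) = ax^2 + bx + c. Substituting each data point gives a linear system:
  16a + 4b + c = 3
  25a + 5b + c = -2
  36a + 6b + c = -9
Solving the system yields a = -1, b = 4, c = 3.
So P(x) = -x² + 4x + 3.
Check: P(4) = 3. ✓

P(x) = -x^2 + 4x + 3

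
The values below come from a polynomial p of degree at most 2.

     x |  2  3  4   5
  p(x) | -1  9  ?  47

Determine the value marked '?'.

The 3 known points determine the degree-2 polynomial uniquely.
Write p(x) = ax^2 + bx + c. Substituting each data point gives a linear system:
  4a + 2b + c = -1
  9a + 3b + c = 9
  25a + 5b + c = 47
Solving the system yields a = 3, b = -5, c = -3.
So p(x) = 3x^2 - 5x - 3.
Then p(4) = 25.

25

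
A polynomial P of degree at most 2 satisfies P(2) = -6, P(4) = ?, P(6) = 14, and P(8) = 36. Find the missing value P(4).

The 3 known points determine the degree-2 polynomial uniquely.
Write P(x) = ax^2 + bx + c. Substituting each data point gives a linear system:
  4a + 2b + c = -6
  36a + 6b + c = 14
  64a + 8b + c = 36
Solving the system yields a = 1, b = -3, c = -4.
So P(x) = x^2 - 3x - 4.
Then P(4) = 0.

0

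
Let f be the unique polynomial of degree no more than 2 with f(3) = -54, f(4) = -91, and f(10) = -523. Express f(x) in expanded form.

f(x) = -5x^2 - 2x - 3

Write f(x) = ax^2 + bx + c. Substituting each data point gives a linear system:
  9a + 3b + c = -54
  16a + 4b + c = -91
  100a + 10b + c = -523
Solving the system yields a = -5, b = -2, c = -3.
So f(x) = -5x² - 2x - 3.
Check: f(3) = -54. ✓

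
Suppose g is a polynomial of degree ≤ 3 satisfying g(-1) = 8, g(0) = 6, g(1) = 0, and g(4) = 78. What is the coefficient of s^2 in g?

-2

Write g(s) = as^3 + bs^2 + cs + d. Substituting each data point gives a linear system:
  -a + b - c + d = 8
  d = 6
  a + b + c + d = 0
  64a + 16b + 4c + d = 78
Solving the system yields a = 2, b = -2, c = -6, d = 6.
So g(s) = 2s^3 - 2s^2 - 6s + 6.
The coefficient of s^2 is -2.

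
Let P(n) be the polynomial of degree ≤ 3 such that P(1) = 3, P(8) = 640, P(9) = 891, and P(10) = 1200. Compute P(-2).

0

Write P(n) = an^3 + bn^2 + cn + d. Substituting each data point gives a linear system:
  a + b + c + d = 3
  512a + 64b + 8c + d = 640
  729a + 81b + 9c + d = 891
  1000a + 100b + 10c + d = 1200
Solving the system yields a = 1, b = 2, c = 0, d = 0.
So P(n) = n³ + 2n².
Then P(-2) = 0.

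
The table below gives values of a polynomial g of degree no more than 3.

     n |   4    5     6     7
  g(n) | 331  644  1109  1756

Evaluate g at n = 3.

Write g(n) = an^3 + bn^2 + cn + d. Substituting each data point gives a linear system:
  64a + 16b + 4c + d = 331
  125a + 25b + 5c + d = 644
  216a + 36b + 6c + d = 1109
  343a + 49b + 7c + d = 1756
Solving the system yields a = 5, b = 1, c = -1, d = -1.
So g(n) = 5n^3 + n^2 - n - 1.
Then g(3) = 140.

140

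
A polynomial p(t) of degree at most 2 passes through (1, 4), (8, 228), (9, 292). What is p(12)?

Write p(t) = at^2 + bt + c. Substituting each data point gives a linear system:
  a + b + c = 4
  64a + 8b + c = 228
  81a + 9b + c = 292
Solving the system yields a = 4, b = -4, c = 4.
So p(t) = 4t^2 - 4t + 4.
Then p(12) = 532.

532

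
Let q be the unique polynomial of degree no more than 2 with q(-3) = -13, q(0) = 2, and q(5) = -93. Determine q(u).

q(u) = -3u^2 - 4u + 2

Using the Lagrange interpolation formula with nodes -3, 0, 5:
  L_0(u) = u(u - 5) / 24
  L_1(u) = (u + 3)(u - 5) / -15
  L_2(u) = (u + 3)u / 40
Then q(u) = -13·L_0(u) + 2·L_1(u) - 93·L_2(u).
Expanding and collecting terms gives q(u) = -3u^2 - 4u + 2.
Check: q(5) = -93. ✓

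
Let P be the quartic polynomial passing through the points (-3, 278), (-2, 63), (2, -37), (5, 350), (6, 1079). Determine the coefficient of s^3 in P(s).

Write P(s) = as^4 + bs^3 + cs^2 + ds + e. Substituting each data point gives a linear system:
  81a - 27b + 9c - 3d + e = 278
  16a - 8b + 4c - 2d + e = 63
  16a + 8b + 4c + 2d + e = -37
  625a + 125b + 25c + 5d + e = 350
  1296a + 216b + 36c + 6d + e = 1079
Solving the system yields a = 2, b = -6, c = -6, d = -1, e = 5.
So P(s) = 2s^4 - 6s^3 - 6s^2 - s + 5.
The coefficient of s^3 is -6.

-6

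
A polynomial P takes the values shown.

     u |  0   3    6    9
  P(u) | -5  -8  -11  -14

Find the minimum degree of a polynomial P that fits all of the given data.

1

Forward differences of the values at u = 0, 3, 6, 9:
  P  : -5  -8  -11  -14
  Δ  : -3  -3  -3
  Δ^2: 0  0
  Δ^3: 0
The first differences are constant (-3) and nonzero, while all higher differences vanish, so the minimal degree is 1.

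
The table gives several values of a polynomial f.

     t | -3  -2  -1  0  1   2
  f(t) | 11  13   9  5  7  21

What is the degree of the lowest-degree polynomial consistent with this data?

3

Forward differences of the values at t = -3, -2, -1, 0, 1, 2:
  f  : 11  13  9  5  7  21
  Δ  : 2  -4  -4  2  14
  Δ^2: -6  0  6  12
  Δ^3: 6  6  6
  Δ^4: 0  0
  Δ^5: 0
The third differences are constant (6) and nonzero, while all higher differences vanish, so the minimal degree is 3.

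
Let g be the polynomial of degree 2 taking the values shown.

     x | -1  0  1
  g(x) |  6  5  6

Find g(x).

g(x) = x^2 + 5

Using the Lagrange interpolation formula with nodes -1, 0, 1:
  L_0(x) = x(x - 1) / 2
  L_1(x) = (x + 1)(x - 1) / -1
  L_2(x) = (x + 1)x / 2
Then g(x) = 6·L_0(x) + 5·L_1(x) + 6·L_2(x).
Expanding and collecting terms gives g(x) = x^2 + 5.
Check: g(0) = 5. ✓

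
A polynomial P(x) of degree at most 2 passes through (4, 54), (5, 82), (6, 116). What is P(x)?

Write P(x) = ax^2 + bx + c. Substituting each data point gives a linear system:
  16a + 4b + c = 54
  25a + 5b + c = 82
  36a + 6b + c = 116
Solving the system yields a = 3, b = 1, c = 2.
So P(x) = 3x^2 + x + 2.
Check: P(5) = 82. ✓

P(x) = 3x^2 + x + 2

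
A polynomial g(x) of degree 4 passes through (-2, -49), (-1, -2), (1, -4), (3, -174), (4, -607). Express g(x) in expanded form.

g(x) = -3x^4 + 2x^3 + 3x^2 - 3x - 3

Using the Lagrange interpolation formula with nodes -2, -1, 1, 3, 4:
  L_0(x) = (x + 1)(x - 1)(x - 3)(x - 4) / 90
  L_1(x) = (x + 2)(x - 1)(x - 3)(x - 4) / -40
  L_2(x) = (x + 2)(x + 1)(x - 3)(x - 4) / 36
  L_3(x) = (x + 2)(x + 1)(x - 1)(x - 4) / -40
  L_4(x) = (x + 2)(x + 1)(x - 1)(x - 3) / 90
Then g(x) = -49·L_0(x) - 2·L_1(x) - 4·L_2(x) - 174·L_3(x) - 607·L_4(x).
Expanding and collecting terms gives g(x) = -3x⁴ + 2x³ + 3x² - 3x - 3.
Check: g(-1) = -2. ✓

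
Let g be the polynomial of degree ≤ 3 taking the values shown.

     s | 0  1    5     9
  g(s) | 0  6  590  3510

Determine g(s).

g(s) = 5s^3 - 2s^2 + 3s

Write g(s) = as^3 + bs^2 + cs + d. Substituting each data point gives a linear system:
  d = 0
  a + b + c + d = 6
  125a + 25b + 5c + d = 590
  729a + 81b + 9c + d = 3510
Solving the system yields a = 5, b = -2, c = 3, d = 0.
So g(s) = 5s³ - 2s² + 3s.
Check: g(9) = 3510. ✓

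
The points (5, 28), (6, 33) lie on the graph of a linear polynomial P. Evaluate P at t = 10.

53

Using the Lagrange interpolation formula with nodes 5, 6:
  L_0(t) = (t - 6) / -1
  L_1(t) = (t - 5) / 1
Then P(t) = 28·L_0(t) + 33·L_1(t).
Expanding and collecting terms gives P(t) = 5t + 3.
Evaluating at t = 10: P(10) = 53.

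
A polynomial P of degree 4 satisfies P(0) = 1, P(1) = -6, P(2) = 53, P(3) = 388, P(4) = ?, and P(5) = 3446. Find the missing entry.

1353

On equispaced nodes a degree-4 polynomial has vanishing fifth forward difference, so
  - P(0) + 5·P(1) - 10·P(2) + 10·P(3) - 5·P(4) + P(5) = 0.
Substituting the known values and solving for P(4):
  -5·P(4) = -6765
  P(4) = 1353.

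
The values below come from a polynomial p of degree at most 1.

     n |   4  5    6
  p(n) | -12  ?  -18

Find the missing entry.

-15

On equispaced nodes a degree-1 polynomial has vanishing second forward difference, so
  p(4) - 2·p(5) + p(6) = 0.
Substituting the known values and solving for p(5):
  -2·p(5) = 30
  p(5) = -15.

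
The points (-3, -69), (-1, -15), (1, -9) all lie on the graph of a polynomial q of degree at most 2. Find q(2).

-24

Write q(x) = ax^2 + bx + c. Substituting each data point gives a linear system:
  9a - 3b + c = -69
  a - b + c = -15
  a + b + c = -9
Solving the system yields a = -6, b = 3, c = -6.
So q(x) = -6x^2 + 3x - 6.
Then q(2) = -24.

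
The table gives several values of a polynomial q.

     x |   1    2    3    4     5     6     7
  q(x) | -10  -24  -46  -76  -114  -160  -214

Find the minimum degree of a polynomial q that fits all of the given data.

2

Forward differences of the values at x = 1, 2, 3, 4, 5, 6, 7:
  q  : -10  -24  -46  -76  -114  -160  -214
  Δ  : -14  -22  -30  -38  -46  -54
  Δ^2: -8  -8  -8  -8  -8
  Δ^3: 0  0  0  0
  Δ^4: 0  0  0
  Δ^5: 0  0
  Δ^6: 0
The second differences are constant (-8) and nonzero, while all higher differences vanish, so the minimal degree is 2.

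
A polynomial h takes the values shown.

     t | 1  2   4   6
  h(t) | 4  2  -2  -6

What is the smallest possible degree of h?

1

Divided differences on the nodes 1, 2, 4, 6:
  order 0: 4  2  -2  -6
  order 1: -2  -2  -2
  order 2: 0  0
  order 3: 0
The order-1 divided differences are all -2 (nonzero) and every higher order vanishes, so the data lies on a polynomial of degree exactly 1.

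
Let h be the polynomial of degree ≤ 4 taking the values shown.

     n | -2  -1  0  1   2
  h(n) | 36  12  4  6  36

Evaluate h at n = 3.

Using the Lagrange interpolation formula with nodes -2, -1, 0, 1, 2:
  L_0(n) = (n + 1)n(n - 1)(n - 2) / 24
  L_1(n) = (n + 2)n(n - 1)(n - 2) / -6
  L_2(n) = (n + 2)(n + 1)(n - 1)(n - 2) / 4
  L_3(n) = (n + 2)(n + 1)n(n - 2) / -6
  L_4(n) = (n + 2)(n + 1)n(n - 1) / 24
Then h(n) = 36·L_0(n) + 12·L_1(n) + 4·L_2(n) + 6·L_3(n) + 36·L_4(n).
Expanding and collecting terms gives h(n) = n^4 + n^3 + 4n^2 - 4n + 4.
Evaluating at n = 3: h(3) = 136.

136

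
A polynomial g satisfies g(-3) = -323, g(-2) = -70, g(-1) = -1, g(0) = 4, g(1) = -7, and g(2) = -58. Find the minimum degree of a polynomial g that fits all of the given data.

Forward differences of the values at x = -3, -2, -1, 0, 1, 2:
  g  : -323  -70  -1  4  -7  -58
  Δ  : 253  69  5  -11  -51
  Δ^2: -184  -64  -16  -40
  Δ^3: 120  48  -24
  Δ^4: -72  -72
  Δ^5: 0
The fourth differences are constant (-72) and nonzero, while all higher differences vanish, so the minimal degree is 4.

4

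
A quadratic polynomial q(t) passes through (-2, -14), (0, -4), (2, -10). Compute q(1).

-5

Using the Lagrange interpolation formula with nodes -2, 0, 2:
  L_0(t) = t(t - 2) / 8
  L_1(t) = (t + 2)(t - 2) / -4
  L_2(t) = (t + 2)t / 8
Then q(t) = -14·L_0(t) - 4·L_1(t) - 10·L_2(t).
Expanding and collecting terms gives q(t) = -2t^2 + t - 4.
Evaluating at t = 1: q(1) = -5.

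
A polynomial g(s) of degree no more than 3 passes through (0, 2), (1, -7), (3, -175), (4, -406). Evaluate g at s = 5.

Write g(s) = as^3 + bs^2 + cs + d. Substituting each data point gives a linear system:
  d = 2
  a + b + c + d = -7
  27a + 9b + 3c + d = -175
  64a + 16b + 4c + d = -406
Solving the system yields a = -6, b = -1, c = -2, d = 2.
So g(s) = -6s³ - s² - 2s + 2.
Then g(5) = -783.

-783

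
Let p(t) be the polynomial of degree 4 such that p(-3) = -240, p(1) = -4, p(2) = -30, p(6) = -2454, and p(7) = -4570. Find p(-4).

-654

Write p(t) = at^4 + bt^3 + ct^2 + dt + e. Substituting each data point gives a linear system:
  81a - 27b + 9c - 3d + e = -240
  a + b + c + d + e = -4
  16a + 8b + 4c + 2d + e = -30
  1296a + 216b + 36c + 6d + e = -2454
  2401a + 343b + 49c + 7d + e = -4570
Solving the system yields a = -2, b = 1, c = -3, d = 6, e = -6.
So p(t) = -2t^4 + t^3 - 3t^2 + 6t - 6.
Then p(-4) = -654.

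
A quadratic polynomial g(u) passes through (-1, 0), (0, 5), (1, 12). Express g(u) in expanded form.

g(u) = u^2 + 6u + 5

Using the Lagrange interpolation formula with nodes -1, 0, 1:
  L_0(u) = u(u - 1) / 2
  L_1(u) = (u + 1)(u - 1) / -1
  L_2(u) = (u + 1)u / 2
Then g(u) = 0·L_0(u) + 5·L_1(u) + 12·L_2(u).
Expanding and collecting terms gives g(u) = u^2 + 6u + 5.
Check: g(0) = 5. ✓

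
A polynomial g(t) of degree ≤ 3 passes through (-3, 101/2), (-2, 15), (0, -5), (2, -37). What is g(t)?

Write g(t) = at^3 + bt^2 + ct + d. Substituting each data point gives a linear system:
  -27a + 9b - 3c + d = 101/2
  -8a + 4b - 2c + d = 15
  d = -5
  8a + 4b + 2c + d = -37
Solving the system yields a = -2, b = -3/2, c = -5, d = -5.
So g(t) = -2t^3 - (3/2)t^2 - 5t - 5.
Check: g(2) = -37. ✓

g(t) = -2t^3 - (3/2)t^2 - 5t - 5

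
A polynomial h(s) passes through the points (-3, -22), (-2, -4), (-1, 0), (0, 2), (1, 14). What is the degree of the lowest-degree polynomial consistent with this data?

3

Forward differences of the values at s = -3, -2, -1, 0, 1:
  h  : -22  -4  0  2  14
  Δ  : 18  4  2  12
  Δ^2: -14  -2  10
  Δ^3: 12  12
  Δ^4: 0
The third differences are constant (12) and nonzero, while all higher differences vanish, so the minimal degree is 3.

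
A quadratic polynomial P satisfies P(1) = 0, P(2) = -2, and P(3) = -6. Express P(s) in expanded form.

P(s) = -s^2 + s

Using the Lagrange interpolation formula with nodes 1, 2, 3:
  L_0(s) = (s - 2)(s - 3) / 2
  L_1(s) = (s - 1)(s - 3) / -1
  L_2(s) = (s - 1)(s - 2) / 2
Then P(s) = 0·L_0(s) - 2·L_1(s) - 6·L_2(s).
Expanding and collecting terms gives P(s) = -s^2 + s.
Check: P(3) = -6. ✓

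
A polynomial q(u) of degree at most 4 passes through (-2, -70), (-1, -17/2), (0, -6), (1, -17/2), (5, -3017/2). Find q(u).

Write q(u) = au^4 + bu^3 + cu^2 + du + e. Substituting each data point gives a linear system:
  16a - 8b + 4c - 2d + e = -70
  a - b + c - d + e = -17/2
  e = -6
  a + b + c + d + e = -17/2
  625a + 125b + 25c + 5d + e = -3017/2
Solving the system yields a = -3, b = 3, c = 1/2, d = -3, e = -6.
So q(u) = -3u^4 + 3u^3 + (1/2)u^2 - 3u - 6.
Check: q(5) = -3017/2. ✓

q(u) = -3u^4 + 3u^3 + (1/2)u^2 - 3u - 6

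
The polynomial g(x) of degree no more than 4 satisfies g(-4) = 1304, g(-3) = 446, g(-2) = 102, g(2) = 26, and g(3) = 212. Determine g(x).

Write g(x) = ax^4 + bx^3 + cx^2 + dx + e. Substituting each data point gives a linear system:
  256a - 64b + 16c - 4d + e = 1304
  81a - 27b + 9c - 3d + e = 446
  16a - 8b + 4c - 2d + e = 102
  16a + 8b + 4c + 2d + e = 26
  81a + 27b + 9c + 3d + e = 212
Solving the system yields a = 4, b = -4, c = 1, d = -3, e = -4.
So g(x) = 4x^4 - 4x^3 + x^2 - 3x - 4.
Check: g(-4) = 1304. ✓

g(x) = 4x^4 - 4x^3 + x^2 - 3x - 4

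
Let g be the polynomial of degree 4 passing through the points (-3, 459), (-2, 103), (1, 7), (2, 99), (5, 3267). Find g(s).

g(s) = 5s^4 + 6s^2 - s - 3

Write g(s) = as^4 + bs^3 + cs^2 + ds + e. Substituting each data point gives a linear system:
  81a - 27b + 9c - 3d + e = 459
  16a - 8b + 4c - 2d + e = 103
  a + b + c + d + e = 7
  16a + 8b + 4c + 2d + e = 99
  625a + 125b + 25c + 5d + e = 3267
Solving the system yields a = 5, b = 0, c = 6, d = -1, e = -3.
So g(s) = 5s^4 + 6s^2 - s - 3.
Check: g(-3) = 459. ✓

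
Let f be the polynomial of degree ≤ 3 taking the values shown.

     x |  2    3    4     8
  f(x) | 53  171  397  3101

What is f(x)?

Write f(x) = ax^3 + bx^2 + cx + d. Substituting each data point gives a linear system:
  8a + 4b + 2c + d = 53
  27a + 9b + 3c + d = 171
  64a + 16b + 4c + d = 397
  512a + 64b + 8c + d = 3101
Solving the system yields a = 6, b = 0, c = 4, d = -3.
So f(x) = 6x^3 + 4x - 3.
Check: f(8) = 3101. ✓

f(x) = 6x^3 + 4x - 3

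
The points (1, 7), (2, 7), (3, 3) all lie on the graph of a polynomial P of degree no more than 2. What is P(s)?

Using the Lagrange interpolation formula with nodes 1, 2, 3:
  L_0(s) = (s - 2)(s - 3) / 2
  L_1(s) = (s - 1)(s - 3) / -1
  L_2(s) = (s - 1)(s - 2) / 2
Then P(s) = 7·L_0(s) + 7·L_1(s) + 3·L_2(s).
Expanding and collecting terms gives P(s) = -2s² + 6s + 3.
Check: P(1) = 7. ✓

P(s) = -2s^2 + 6s + 3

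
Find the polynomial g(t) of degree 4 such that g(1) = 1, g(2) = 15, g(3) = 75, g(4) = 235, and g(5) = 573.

g(t) = t^4 - t^3 + 4t^2 - 6t + 3

Write g(t) = at^4 + bt^3 + ct^2 + dt + e. Substituting each data point gives a linear system:
  a + b + c + d + e = 1
  16a + 8b + 4c + 2d + e = 15
  81a + 27b + 9c + 3d + e = 75
  256a + 64b + 16c + 4d + e = 235
  625a + 125b + 25c + 5d + e = 573
Solving the system yields a = 1, b = -1, c = 4, d = -6, e = 3.
So g(t) = t^4 - t^3 + 4t^2 - 6t + 3.
Check: g(1) = 1. ✓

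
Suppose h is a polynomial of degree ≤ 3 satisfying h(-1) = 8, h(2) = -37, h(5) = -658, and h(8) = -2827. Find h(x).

Write h(x) = ax^3 + bx^2 + cx + d. Substituting each data point gives a linear system:
  -a + b - c + d = 8
  8a + 4b + 2c + d = -37
  125a + 25b + 5c + d = -658
  512a + 64b + 8c + d = -2827
Solving the system yields a = -6, b = 4, c = -1, d = -3.
So h(x) = -6x^3 + 4x^2 - x - 3.
Check: h(8) = -2827. ✓

h(x) = -6x^3 + 4x^2 - x - 3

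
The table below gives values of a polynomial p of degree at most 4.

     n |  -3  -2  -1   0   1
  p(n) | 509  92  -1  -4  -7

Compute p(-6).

8204

Write p(n) = an^4 + bn^3 + cn^2 + dn + e. Substituting each data point gives a linear system:
  81a - 27b + 9c - 3d + e = 509
  16a - 8b + 4c - 2d + e = 92
  a - b + c - d + e = -1
  e = -4
  a + b + c + d + e = -7
Solving the system yields a = 6, b = -3, c = -6, d = 0, e = -4.
So p(n) = 6n^4 - 3n^3 - 6n^2 - 4.
Then p(-6) = 8204.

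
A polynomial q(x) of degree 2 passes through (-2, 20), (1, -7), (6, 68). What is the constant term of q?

-4

Write q(x) = ax^2 + bx + c. Substituting each data point gives a linear system:
  4a - 2b + c = 20
  a + b + c = -7
  36a + 6b + c = 68
Solving the system yields a = 3, b = -6, c = -4.
So q(x) = 3x² - 6x - 4.
The constant term is -4.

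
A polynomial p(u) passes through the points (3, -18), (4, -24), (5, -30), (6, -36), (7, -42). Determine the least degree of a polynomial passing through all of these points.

Forward differences of the values at u = 3, 4, 5, 6, 7:
  p  : -18  -24  -30  -36  -42
  Δ  : -6  -6  -6  -6
  Δ^2: 0  0  0
  Δ^3: 0  0
  Δ^4: 0
The first differences are constant (-6) and nonzero, while all higher differences vanish, so the minimal degree is 1.

1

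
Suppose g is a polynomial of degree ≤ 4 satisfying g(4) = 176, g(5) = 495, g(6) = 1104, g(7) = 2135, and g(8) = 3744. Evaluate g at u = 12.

19920

Using the Lagrange interpolation formula with nodes 4, 5, 6, 7, 8:
  L_0(u) = (u - 5)(u - 6)(u - 7)(u - 8) / 24
  L_1(u) = (u - 4)(u - 6)(u - 7)(u - 8) / -6
  L_2(u) = (u - 4)(u - 5)(u - 7)(u - 8) / 4
  L_3(u) = (u - 4)(u - 5)(u - 6)(u - 8) / -6
  L_4(u) = (u - 4)(u - 5)(u - 6)(u - 7) / 24
Then g(u) = 176·L_0(u) + 495·L_1(u) + 1104·L_2(u) + 2135·L_3(u) + 3744·L_4(u).
Expanding and collecting terms gives g(u) = u^4 - 6u^2 + 4u.
Evaluating at u = 12: g(12) = 19920.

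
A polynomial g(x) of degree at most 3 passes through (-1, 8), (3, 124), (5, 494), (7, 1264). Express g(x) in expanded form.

Write g(x) = ax^3 + bx^2 + cx + d. Substituting each data point gives a linear system:
  -a + b - c + d = 8
  27a + 9b + 3c + d = 124
  125a + 25b + 5c + d = 494
  343a + 49b + 7c + d = 1264
Solving the system yields a = 3, b = 5, c = -2, d = 4.
So g(x) = 3x^3 + 5x^2 - 2x + 4.
Check: g(3) = 124. ✓

g(x) = 3x^3 + 5x^2 - 2x + 4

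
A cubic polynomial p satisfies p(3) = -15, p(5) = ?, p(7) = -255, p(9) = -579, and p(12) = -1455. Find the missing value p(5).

The 4 known points determine the degree-3 polynomial uniquely.
Write p(n) = an^3 + bn^2 + cn + d. Substituting each data point gives a linear system:
  27a + 9b + 3c + d = -15
  343a + 49b + 7c + d = -255
  729a + 81b + 9c + d = -579
  1728a + 144b + 12c + d = -1455
Solving the system yields a = -1, b = 2, c = -1, d = -3.
So p(n) = -n³ + 2n² - n - 3.
Then p(5) = -83.

-83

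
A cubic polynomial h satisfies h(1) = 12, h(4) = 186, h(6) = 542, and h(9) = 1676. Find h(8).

1202

Write h(t) = at^3 + bt^2 + ct + d. Substituting each data point gives a linear system:
  a + b + c + d = 12
  64a + 16b + 4c + d = 186
  216a + 36b + 6c + d = 542
  729a + 81b + 9c + d = 1676
Solving the system yields a = 2, b = 2, c = 6, d = 2.
So h(t) = 2t^3 + 2t^2 + 6t + 2.
Then h(8) = 1202.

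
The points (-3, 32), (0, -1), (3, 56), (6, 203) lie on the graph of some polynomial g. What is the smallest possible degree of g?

2

Forward differences of the values at s = -3, 0, 3, 6:
  g  : 32  -1  56  203
  Δ  : -33  57  147
  Δ^2: 90  90
  Δ^3: 0
The second differences are constant (90) and nonzero, while all higher differences vanish, so the minimal degree is 2.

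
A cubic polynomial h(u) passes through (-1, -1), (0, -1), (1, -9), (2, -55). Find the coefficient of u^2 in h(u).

Write h(u) = au^3 + bu^2 + cu + d. Substituting each data point gives a linear system:
  -a + b - c + d = -1
  d = -1
  a + b + c + d = -9
  8a + 4b + 2c + d = -55
Solving the system yields a = -5, b = -4, c = 1, d = -1.
So h(u) = -5u^3 - 4u^2 + u - 1.
The coefficient of u^2 is -4.

-4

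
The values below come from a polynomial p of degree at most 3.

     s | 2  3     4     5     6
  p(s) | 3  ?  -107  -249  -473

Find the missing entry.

The 4 known points determine the degree-3 polynomial uniquely.
Write p(s) = as^3 + bs^2 + cs + d. Substituting each data point gives a linear system:
  8a + 4b + 2c + d = 3
  64a + 16b + 4c + d = -107
  125a + 25b + 5c + d = -249
  216a + 36b + 6c + d = -473
Solving the system yields a = -3, b = 4, c = 5, d = 1.
So p(s) = -3s^3 + 4s^2 + 5s + 1.
Then p(3) = -29.

-29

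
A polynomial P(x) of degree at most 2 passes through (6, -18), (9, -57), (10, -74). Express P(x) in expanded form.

Write P(x) = ax^2 + bx + c. Substituting each data point gives a linear system:
  36a + 6b + c = -18
  81a + 9b + c = -57
  100a + 10b + c = -74
Solving the system yields a = -1, b = 2, c = 6.
So P(x) = -x^2 + 2x + 6.
Check: P(10) = -74. ✓

P(x) = -x^2 + 2x + 6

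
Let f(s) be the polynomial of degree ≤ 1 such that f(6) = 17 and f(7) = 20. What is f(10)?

Using the Lagrange interpolation formula with nodes 6, 7:
  L_0(s) = (s - 7) / -1
  L_1(s) = (s - 6) / 1
Then f(s) = 17·L_0(s) + 20·L_1(s).
Expanding and collecting terms gives f(s) = 3s - 1.
Evaluating at s = 10: f(10) = 29.

29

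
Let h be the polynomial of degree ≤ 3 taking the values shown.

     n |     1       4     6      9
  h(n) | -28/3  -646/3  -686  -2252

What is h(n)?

Write h(n) = an^3 + bn^2 + cn + d. Substituting each data point gives a linear system:
  a + b + c + d = -28/3
  64a + 16b + 4c + d = -646/3
  216a + 36b + 6c + d = -686
  729a + 81b + 9c + d = -2252
Solving the system yields a = -3, b = -1/3, c = -4, d = -2.
So h(n) = -3n^3 - (1/3)n^2 - 4n - 2.
Check: h(6) = -686. ✓

h(n) = -3n^3 - (1/3)n^2 - 4n - 2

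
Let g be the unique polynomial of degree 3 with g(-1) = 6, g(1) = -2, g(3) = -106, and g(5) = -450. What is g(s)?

Using the Lagrange interpolation formula with nodes -1, 1, 3, 5:
  L_0(s) = (s - 1)(s - 3)(s - 5) / -48
  L_1(s) = (s + 1)(s - 3)(s - 5) / 16
  L_2(s) = (s + 1)(s - 1)(s - 5) / -16
  L_3(s) = (s + 1)(s - 1)(s - 3) / 48
Then g(s) = 6·L_0(s) - 2·L_1(s) - 106·L_2(s) - 450·L_3(s).
Expanding and collecting terms gives g(s) = -3s^3 - 3s^2 - s + 5.
Check: g(-1) = 6. ✓

g(s) = -3s^3 - 3s^2 - s + 5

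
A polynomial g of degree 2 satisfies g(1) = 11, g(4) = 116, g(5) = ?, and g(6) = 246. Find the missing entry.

The 3 known points determine the degree-2 polynomial uniquely.
Write g(t) = at^2 + bt + c. Substituting each data point gives a linear system:
  a + b + c = 11
  16a + 4b + c = 116
  36a + 6b + c = 246
Solving the system yields a = 6, b = 5, c = 0.
So g(t) = 6t² + 5t.
Then g(5) = 175.

175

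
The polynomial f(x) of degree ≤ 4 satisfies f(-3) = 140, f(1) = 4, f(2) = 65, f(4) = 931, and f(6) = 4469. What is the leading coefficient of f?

3

Write f(x) = ax^4 + bx^3 + cx^2 + dx + e. Substituting each data point gives a linear system:
  81a - 27b + 9c - 3d + e = 140
  a + b + c + d + e = 4
  16a + 8b + 4c + 2d + e = 65
  256a + 64b + 16c + 4d + e = 931
  1296a + 216b + 36c + 6d + e = 4469
Solving the system yields a = 3, b = 3, c = -2, d = 1, e = -1.
So f(x) = 3x^4 + 3x^3 - 2x^2 + x - 1.
The leading coefficient is 3.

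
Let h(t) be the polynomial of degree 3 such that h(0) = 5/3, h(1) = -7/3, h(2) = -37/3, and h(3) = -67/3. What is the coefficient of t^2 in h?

Write h(t) = at^3 + bt^2 + ct + d. Substituting each data point gives a linear system:
  d = 5/3
  a + b + c + d = -7/3
  8a + 4b + 2c + d = -37/3
  27a + 9b + 3c + d = -67/3
Solving the system yields a = 1, b = -6, c = 1, d = 5/3.
So h(t) = t^3 - 6t^2 + t + 5/3.
The coefficient of t^2 is -6.

-6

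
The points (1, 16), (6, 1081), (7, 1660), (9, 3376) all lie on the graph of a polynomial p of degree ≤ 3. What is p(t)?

Using the Lagrange interpolation formula with nodes 1, 6, 7, 9:
  L_0(t) = (t - 6)(t - 7)(t - 9) / -240
  L_1(t) = (t - 1)(t - 7)(t - 9) / 15
  L_2(t) = (t - 1)(t - 6)(t - 9) / -12
  L_3(t) = (t - 1)(t - 6)(t - 7) / 48
Then p(t) = 16·L_0(t) + 1081·L_1(t) + 1660·L_2(t) + 3376·L_3(t).
Expanding and collecting terms gives p(t) = 4t^3 + 5t^2 + 6t + 1.
Check: p(9) = 3376. ✓

p(t) = 4t^3 + 5t^2 + 6t + 1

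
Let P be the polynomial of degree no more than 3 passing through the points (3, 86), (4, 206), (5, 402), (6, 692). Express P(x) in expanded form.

Write P(x) = ax^3 + bx^2 + cx + d. Substituting each data point gives a linear system:
  27a + 9b + 3c + d = 86
  64a + 16b + 4c + d = 206
  125a + 25b + 5c + d = 402
  216a + 36b + 6c + d = 692
Solving the system yields a = 3, b = 2, c = -5, d = 2.
So P(x) = 3x³ + 2x² - 5x + 2.
Check: P(6) = 692. ✓

P(x) = 3x^3 + 2x^2 - 5x + 2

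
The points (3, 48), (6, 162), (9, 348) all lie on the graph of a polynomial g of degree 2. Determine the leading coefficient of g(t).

4

Write g(t) = at^2 + bt + c. Substituting each data point gives a linear system:
  9a + 3b + c = 48
  36a + 6b + c = 162
  81a + 9b + c = 348
Solving the system yields a = 4, b = 2, c = 6.
So g(t) = 4t^2 + 2t + 6.
The leading coefficient is 4.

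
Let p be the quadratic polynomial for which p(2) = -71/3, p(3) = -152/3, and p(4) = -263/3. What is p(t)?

Write p(t) = at^2 + bt + c. Substituting each data point gives a linear system:
  4a + 2b + c = -71/3
  9a + 3b + c = -152/3
  16a + 4b + c = -263/3
Solving the system yields a = -5, b = -2, c = 1/3.
So p(t) = -5t² - 2t + 1/3.
Check: p(2) = -71/3. ✓

p(t) = -5t^2 - 2t + 1/3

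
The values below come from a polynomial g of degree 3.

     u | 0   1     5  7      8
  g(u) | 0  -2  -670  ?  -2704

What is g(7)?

-1820

The 4 known points determine the degree-3 polynomial uniquely.
Write g(u) = au^3 + bu^2 + cu + d. Substituting each data point gives a linear system:
  d = 0
  a + b + c + d = -2
  125a + 25b + 5c + d = -670
  512a + 64b + 8c + d = -2704
Solving the system yields a = -5, b = -3, c = 6, d = 0.
So g(u) = -5u^3 - 3u^2 + 6u.
Then g(7) = -1820.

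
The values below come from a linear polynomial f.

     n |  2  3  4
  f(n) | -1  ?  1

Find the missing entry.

0

On equispaced nodes a degree-1 polynomial has vanishing second forward difference, so
  f(2) - 2·f(3) + f(4) = 0.
Substituting the known values and solving for f(3):
  -2·f(3) = 0
  f(3) = 0.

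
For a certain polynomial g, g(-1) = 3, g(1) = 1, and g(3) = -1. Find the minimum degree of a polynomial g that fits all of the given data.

1

Forward differences of the values at t = -1, 1, 3:
  g  : 3  1  -1
  Δ  : -2  -2
  Δ^2: 0
The first differences are constant (-2) and nonzero, while all higher differences vanish, so the minimal degree is 1.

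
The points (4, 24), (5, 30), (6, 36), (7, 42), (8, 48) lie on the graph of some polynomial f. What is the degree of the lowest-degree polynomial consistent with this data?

1

Forward differences of the values at x = 4, 5, 6, 7, 8:
  f  : 24  30  36  42  48
  Δ  : 6  6  6  6
  Δ^2: 0  0  0
  Δ^3: 0  0
  Δ^4: 0
The first differences are constant (6) and nonzero, while all higher differences vanish, so the minimal degree is 1.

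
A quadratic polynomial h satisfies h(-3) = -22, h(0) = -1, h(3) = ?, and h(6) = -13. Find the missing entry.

2

The 3 known points determine the degree-2 polynomial uniquely.
Write h(u) = au^2 + bu + c. Substituting each data point gives a linear system:
  9a - 3b + c = -22
  c = -1
  36a + 6b + c = -13
Solving the system yields a = -1, b = 4, c = -1.
So h(u) = -u² + 4u - 1.
Then h(3) = 2.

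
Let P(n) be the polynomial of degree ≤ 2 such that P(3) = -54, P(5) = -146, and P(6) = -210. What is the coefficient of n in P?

2

Write P(n) = an^2 + bn + c. Substituting each data point gives a linear system:
  9a + 3b + c = -54
  25a + 5b + c = -146
  36a + 6b + c = -210
Solving the system yields a = -6, b = 2, c = -6.
So P(n) = -6n^2 + 2n - 6.
The coefficient of n is 2.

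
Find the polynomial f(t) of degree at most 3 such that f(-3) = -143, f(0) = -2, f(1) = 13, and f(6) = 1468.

Write f(t) = at^3 + bt^2 + ct + d. Substituting each data point gives a linear system:
  -27a + 9b - 3c + d = -143
  d = -2
  a + b + c + d = 13
  216a + 36b + 6c + d = 1468
Solving the system yields a = 6, b = 4, c = 5, d = -2.
So f(t) = 6t³ + 4t² + 5t - 2.
Check: f(0) = -2. ✓

f(t) = 6t^3 + 4t^2 + 5t - 2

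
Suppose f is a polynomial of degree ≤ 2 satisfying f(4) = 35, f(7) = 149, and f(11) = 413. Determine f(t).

Write f(t) = at^2 + bt + c. Substituting each data point gives a linear system:
  16a + 4b + c = 35
  49a + 7b + c = 149
  121a + 11b + c = 413
Solving the system yields a = 4, b = -6, c = -5.
So f(t) = 4t^2 - 6t - 5.
Check: f(11) = 413. ✓

f(t) = 4t^2 - 6t - 5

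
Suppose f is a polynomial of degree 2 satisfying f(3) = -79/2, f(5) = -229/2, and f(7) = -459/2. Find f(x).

Using the Lagrange interpolation formula with nodes 3, 5, 7:
  L_0(x) = (x - 5)(x - 7) / 8
  L_1(x) = (x - 3)(x - 7) / -4
  L_2(x) = (x - 3)(x - 5) / 8
Then f(x) = -79/2·L_0(x) - 229/2·L_1(x) - 459/2·L_2(x).
Expanding and collecting terms gives f(x) = -5x² + (5/2)x - 2.
Check: f(7) = -459/2. ✓

f(x) = -5x^2 + (5/2)x - 2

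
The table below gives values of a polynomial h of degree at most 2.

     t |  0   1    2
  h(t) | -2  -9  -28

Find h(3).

-59

Write h(t) = at^2 + bt + c. Substituting each data point gives a linear system:
  c = -2
  a + b + c = -9
  4a + 2b + c = -28
Solving the system yields a = -6, b = -1, c = -2.
So h(t) = -6t^2 - t - 2.
Then h(3) = -59.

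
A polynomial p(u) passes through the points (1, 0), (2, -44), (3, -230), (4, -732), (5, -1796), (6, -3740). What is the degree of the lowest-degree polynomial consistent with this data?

Forward differences of the values at u = 1, 2, 3, 4, 5, 6:
  p  : 0  -44  -230  -732  -1796  -3740
  Δ  : -44  -186  -502  -1064  -1944
  Δ^2: -142  -316  -562  -880
  Δ^3: -174  -246  -318
  Δ^4: -72  -72
  Δ^5: 0
The fourth differences are constant (-72) and nonzero, while all higher differences vanish, so the minimal degree is 4.

4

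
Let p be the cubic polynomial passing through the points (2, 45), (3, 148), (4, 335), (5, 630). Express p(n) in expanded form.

Write p(n) = an^3 + bn^2 + cn + d. Substituting each data point gives a linear system:
  8a + 4b + 2c + d = 45
  27a + 9b + 3c + d = 148
  64a + 16b + 4c + d = 335
  125a + 25b + 5c + d = 630
Solving the system yields a = 4, b = 6, c = -3, d = -5.
So p(n) = 4n³ + 6n² - 3n - 5.
Check: p(3) = 148. ✓

p(n) = 4n^3 + 6n^2 - 3n - 5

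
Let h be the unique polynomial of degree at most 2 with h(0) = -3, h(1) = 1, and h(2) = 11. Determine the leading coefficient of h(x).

Write h(x) = ax^2 + bx + c. Substituting each data point gives a linear system:
  c = -3
  a + b + c = 1
  4a + 2b + c = 11
Solving the system yields a = 3, b = 1, c = -3.
So h(x) = 3x^2 + x - 3.
The leading coefficient is 3.

3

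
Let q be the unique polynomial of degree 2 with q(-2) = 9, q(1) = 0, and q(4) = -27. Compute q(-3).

8

Using the Lagrange interpolation formula with nodes -2, 1, 4:
  L_0(t) = (t - 1)(t - 4) / 18
  L_1(t) = (t + 2)(t - 4) / -9
  L_2(t) = (t + 2)(t - 1) / 18
Then q(t) = 9·L_0(t) + 0·L_1(t) - 27·L_2(t).
Expanding and collecting terms gives q(t) = -t^2 - 4t + 5.
Evaluating at t = -3: q(-3) = 8.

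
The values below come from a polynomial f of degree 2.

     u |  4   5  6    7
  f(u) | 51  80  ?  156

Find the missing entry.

115

On equispaced nodes a degree-2 polynomial has vanishing third forward difference, so
  - f(4) + 3·f(5) - 3·f(6) + f(7) = 0.
Substituting the known values and solving for f(6):
  -3·f(6) = -345
  f(6) = 115.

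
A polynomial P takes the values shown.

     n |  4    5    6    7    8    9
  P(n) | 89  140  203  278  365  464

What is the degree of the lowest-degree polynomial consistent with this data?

2

Forward differences of the values at n = 4, 5, 6, 7, 8, 9:
  P  : 89  140  203  278  365  464
  Δ  : 51  63  75  87  99
  Δ^2: 12  12  12  12
  Δ^3: 0  0  0
  Δ^4: 0  0
  Δ^5: 0
The second differences are constant (12) and nonzero, while all higher differences vanish, so the minimal degree is 2.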